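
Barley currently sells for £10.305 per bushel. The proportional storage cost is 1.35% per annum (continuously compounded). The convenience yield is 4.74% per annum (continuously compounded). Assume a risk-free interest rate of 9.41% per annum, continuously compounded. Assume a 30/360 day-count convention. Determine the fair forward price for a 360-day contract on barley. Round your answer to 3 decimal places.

Net carry = r + u − y = 0.0941 + 0.0135 − 0.0474 = 0.0602
F = S·e^((r+u−y)T) = 10.305 · e^(0.0602 × 360/360) = 10.305 · e^0.060200
= 10.305 × 1.062049 = £10.944 per bushel

£10.944 per bushel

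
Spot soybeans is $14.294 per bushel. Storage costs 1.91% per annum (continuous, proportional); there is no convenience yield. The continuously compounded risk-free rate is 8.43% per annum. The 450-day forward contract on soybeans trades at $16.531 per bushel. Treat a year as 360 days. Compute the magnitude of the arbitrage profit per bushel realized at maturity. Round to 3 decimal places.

$0.265 per bushel

Fair forward: F* = S·e^(carry·T), with carry = (r + u) = 0.0843 + 0.0191 = 0.1034
F* = 14.294 · e^(0.1034 × 450/360) = 14.294 · e^0.129250 = 14.294 × 1.137975 = $16.2662
Market $16.531 > fair $16.2662: forward overpriced → cash-and-carry (buy spot, short the forward).
At maturity, profit = |F_mkt − F*| = |16.531 − 16.2662| = $0.265 per bushel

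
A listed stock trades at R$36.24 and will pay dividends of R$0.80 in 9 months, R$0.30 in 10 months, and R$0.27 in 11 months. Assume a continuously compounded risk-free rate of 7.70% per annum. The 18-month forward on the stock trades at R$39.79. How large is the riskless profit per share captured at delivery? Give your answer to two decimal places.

R$0.56 per share

PV(dividends) I = 0.80·e^(−0.0770·9/12) + 0.30·e^(−0.0770·10/12) + 0.27·e^(−0.0770·11/12) = 1.2881
Fair forward F* = (S − I)·e^(rT) = (36.24 − 1.2881)·e^0.115500 = 34.9519 × 1.122435 = 39.2312
Market R$39.79 > fair 39.2312: forward overpriced → cash-and-carry (borrow at r, buy the stock and collect the dividends, short the forward).
Profit at T = |F_mkt − F*| = |39.79 − 39.2312| = R$0.56 per share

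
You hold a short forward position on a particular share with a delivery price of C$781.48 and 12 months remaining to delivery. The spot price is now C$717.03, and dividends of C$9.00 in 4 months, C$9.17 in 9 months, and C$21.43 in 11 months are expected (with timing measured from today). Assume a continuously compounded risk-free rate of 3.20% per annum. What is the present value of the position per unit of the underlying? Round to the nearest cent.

C$78.51

PV(remaining dividends) I = 9.00·e^(−0.0320·4/12) + 9.17·e^(−0.0320·9/12) + 21.43·e^(−0.0320·11/12) = 38.6676
Current forward F = (S − I)·e^(rT) = (717.03 − 38.6676)·e^(0.0320·12/12) = 678.3624 × 1.032518 = 700.4214
Value (long) = (F − K)·e^(−rT) = (700.4214 − 781.48) × 0.968507 = -78.5058
Short position value = −(long value) = C$78.51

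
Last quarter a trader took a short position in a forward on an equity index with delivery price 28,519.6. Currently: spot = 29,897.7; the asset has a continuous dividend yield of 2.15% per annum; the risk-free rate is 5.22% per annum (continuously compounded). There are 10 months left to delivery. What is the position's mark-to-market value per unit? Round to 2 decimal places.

Current fair forward for the remaining 10 months: F = S·e^((r − q)·T), (r − q) = 0.0522 − 0.0215 = 0.0307
F = 29897.7 · e^(0.0307 × 10/12) = 29897.7 × 1.02591340 = 30672.4511
Value of long forward = (F − K)·e^(−rT) = (30672.4511 − 28519.6) · e^(−0.0522·10/12)
= 2152.8511 × 0.95743255 = 2061.21
Short position value = −(long value) = -2061.21

-2061.21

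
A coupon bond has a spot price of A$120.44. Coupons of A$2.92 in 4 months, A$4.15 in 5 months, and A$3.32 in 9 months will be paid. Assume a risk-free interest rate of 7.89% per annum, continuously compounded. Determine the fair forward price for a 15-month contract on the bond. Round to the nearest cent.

PV(coupons) I = 2.92·e^(−0.0789·4/12) + 4.15·e^(−0.0789·5/12) + 3.32·e^(−0.0789·9/12)
I = 2.8442 + 4.0158 + 3.1292 = 9.9892
F = (S − I)·e^(rT) = (120.44 − 9.9892) · e^(0.0789·15/12)
= 110.4508 · e^0.098625 = 110.4508 × 1.103652 = A$121.90

A$121.90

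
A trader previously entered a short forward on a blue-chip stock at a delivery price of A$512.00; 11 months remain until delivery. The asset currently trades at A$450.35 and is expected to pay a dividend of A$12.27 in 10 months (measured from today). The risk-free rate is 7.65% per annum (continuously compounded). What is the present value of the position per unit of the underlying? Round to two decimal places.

A$38.49

PV(remaining dividends) I = 12.27·e^(−0.0765·10/12) = 11.5122
Current forward F = (S − I)·e^(rT) = (450.35 − 11.5122)·e^(0.0765·11/12) = 438.8378 × 1.072642 = 470.7159
Value (long) = (F − K)·e^(−rT) = (470.7159 − 512.00) × 0.932277 = -38.4882
Short position value = −(long value) = A$38.49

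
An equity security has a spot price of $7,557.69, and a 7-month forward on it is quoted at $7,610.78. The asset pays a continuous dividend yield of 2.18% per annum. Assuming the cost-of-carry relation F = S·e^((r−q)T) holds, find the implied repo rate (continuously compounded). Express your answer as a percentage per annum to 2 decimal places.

3.38%

From F = S·e^((r−q)T): (r − q) = ln(F/S)/T
ln(7610.78/7557.69) = ln(1.007025) = 0.007000
(r − q) = 0.007000 / (7/12) = 0.012000
r = ln(F/S)/T + q = 0.012000 + 0.0218 = 0.033800
r = 3.38%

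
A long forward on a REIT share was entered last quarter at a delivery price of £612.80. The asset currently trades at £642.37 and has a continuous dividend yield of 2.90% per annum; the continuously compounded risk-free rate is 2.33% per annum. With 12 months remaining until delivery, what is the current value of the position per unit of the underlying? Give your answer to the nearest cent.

£25.32

Current fair forward for the remaining 12 months: F = S·e^((r − q)·T), (r − q) = 0.0233 − 0.0290 = -0.0057
F = 642.37 · e^(-0.0057 × 12/12) = 642.37 × 0.994316 = 638.7188
Value of long forward = (F − K)·e^(−rT) = (638.7188 − 612.80) · e^(−0.0233·12/12)
= 25.9188 × 0.976969 = 25.32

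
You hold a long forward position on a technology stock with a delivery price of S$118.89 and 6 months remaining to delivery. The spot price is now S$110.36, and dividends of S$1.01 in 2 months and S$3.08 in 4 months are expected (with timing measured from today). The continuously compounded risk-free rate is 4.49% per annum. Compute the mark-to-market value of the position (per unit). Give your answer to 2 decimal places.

-S$9.93

PV(remaining dividends) I = 1.01·e^(−0.0449·2/12) + 3.08·e^(−0.0449·4/12) = 4.0367
Current forward F = (S − I)·e^(rT) = (110.36 − 4.0367)·e^(0.0449·6/12) = 106.3233 × 1.022704 = 108.7373
Value (long) = (F − K)·e^(−rT) = (108.7373 − 118.89) × 0.977800 = -9.9273
Value = -S$9.93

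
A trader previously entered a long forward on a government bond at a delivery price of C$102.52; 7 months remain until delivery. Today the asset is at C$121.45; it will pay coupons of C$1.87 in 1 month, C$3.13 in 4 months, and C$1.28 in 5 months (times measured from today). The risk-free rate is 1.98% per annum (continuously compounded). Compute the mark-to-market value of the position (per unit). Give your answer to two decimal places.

C$13.86

PV(remaining coupons) I = 1.87·e^(−0.0198·1/12) + 3.13·e^(−0.0198·4/12) + 1.28·e^(−0.0198·5/12) = 6.2458
Current forward F = (S − I)·e^(rT) = (121.45 − 6.2458)·e^(0.0198·7/12) = 115.2042 × 1.011617 = 116.5425
Value (long) = (F − K)·e^(−rT) = (116.5425 − 102.52) × 0.988516 = 13.8615
Value = C$13.86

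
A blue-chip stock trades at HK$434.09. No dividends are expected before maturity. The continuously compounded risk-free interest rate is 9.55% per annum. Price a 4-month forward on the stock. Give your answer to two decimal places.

HK$448.13

F = S·e^(rT) = 434.09 · e^(0.0955 × 4/12)
= 434.09 · e^0.031833 = 434.09 × 1.032345
F = HK$448.13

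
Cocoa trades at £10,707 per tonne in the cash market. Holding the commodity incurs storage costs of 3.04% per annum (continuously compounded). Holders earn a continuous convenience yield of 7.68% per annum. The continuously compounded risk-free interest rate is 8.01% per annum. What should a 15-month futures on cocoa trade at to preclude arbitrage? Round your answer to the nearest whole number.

Net carry = r + u − y = 0.0801 + 0.0304 − 0.0768 = 0.0337
F = S·e^((r+u−y)T) = 10707 · e^(0.0337 × 15/12) = 10707 · e^0.042125
= 10707 × 1.043025 = £11,168 per tonne

£11,168 per tonne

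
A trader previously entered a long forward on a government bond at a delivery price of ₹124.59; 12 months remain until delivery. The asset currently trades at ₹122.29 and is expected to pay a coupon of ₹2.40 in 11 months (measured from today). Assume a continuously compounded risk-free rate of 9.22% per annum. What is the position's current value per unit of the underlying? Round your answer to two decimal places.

₹6.47

PV(remaining coupons) I = 2.40·e^(−0.0922·11/12) = 2.2055
Current forward F = (S − I)·e^(rT) = (122.29 − 2.2055)·e^(0.0922·12/12) = 120.0845 × 1.096584 = 131.6827
Value (long) = (F − K)·e^(−rT) = (131.6827 − 124.59) × 0.911923 = 6.4680
Value = ₹6.47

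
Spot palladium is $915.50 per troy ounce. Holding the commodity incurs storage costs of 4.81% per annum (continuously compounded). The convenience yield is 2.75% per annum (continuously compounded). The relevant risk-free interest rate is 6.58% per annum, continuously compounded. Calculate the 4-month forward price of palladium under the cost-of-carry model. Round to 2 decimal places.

Net carry = r + u − y = 0.0658 + 0.0481 − 0.0275 = 0.0864
F = S·e^((r+u−y)T) = 915.50 · e^(0.0864 × 4/12) = 915.50 · e^0.028800
= 915.50 × 1.029219 = $942.25 per troy ounce

$942.25 per troy ounce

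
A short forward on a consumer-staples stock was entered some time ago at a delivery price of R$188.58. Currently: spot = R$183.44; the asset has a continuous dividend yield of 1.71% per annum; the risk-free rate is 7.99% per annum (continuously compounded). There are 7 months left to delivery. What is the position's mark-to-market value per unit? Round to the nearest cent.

-R$1.63

Current fair forward for the remaining 7 months: F = S·e^((r − q)·T), (r − q) = 0.0799 − 0.0171 = 0.0628
F = 183.44 · e^(0.0628 × 7/12) = 183.44 × 1.037313 = 190.2847
Value of long forward = (F − K)·e^(−rT) = (190.2847 − 188.58) · e^(−0.0799·7/12)
= 1.7047 × 0.954461 = 1.63
Short position value = −(long value) = -R$1.63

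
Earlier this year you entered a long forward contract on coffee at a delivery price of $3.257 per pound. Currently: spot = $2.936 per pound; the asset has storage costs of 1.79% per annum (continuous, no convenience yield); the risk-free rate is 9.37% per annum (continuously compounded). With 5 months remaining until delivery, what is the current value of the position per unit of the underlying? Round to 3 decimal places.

Current fair forward for the remaining 5 months: F = S·e^((r + u)·T), (r + u) = 0.0937 + 0.0179 = 0.1116
F = 2.936 · e^(0.1116 × 5/12) = 2.936 × 1.047598 = 3.0757
Value of long forward = (F − K)·e^(−rT) = (3.0757 − 3.257) · e^(−0.0937·5/12)
= -0.1813 × 0.961711 = -0.174

-$0.174 per pound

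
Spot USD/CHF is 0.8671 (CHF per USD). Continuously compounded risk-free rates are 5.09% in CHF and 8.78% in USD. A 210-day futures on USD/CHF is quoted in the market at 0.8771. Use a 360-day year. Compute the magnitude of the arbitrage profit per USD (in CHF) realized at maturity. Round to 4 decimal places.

Fair futures: F* = S·e^(carry·T), with carry = (r_CHF − r_USD) = 0.0509 − 0.0878 = -0.0369
F* = 0.8671 · e^(-0.0369 × 210/360) = 0.8671 · e^-0.021525 = 0.8671 × 0.978705 = 0.8486
Market 0.8771 > fair 0.8486: forward overpriced → cash-and-carry (buy spot, short the forward).
At maturity, profit = |F_mkt − F*| = |0.8771 − 0.8486| = 0.0285 per USD (in CHF)

0.0285 per USD (in CHF)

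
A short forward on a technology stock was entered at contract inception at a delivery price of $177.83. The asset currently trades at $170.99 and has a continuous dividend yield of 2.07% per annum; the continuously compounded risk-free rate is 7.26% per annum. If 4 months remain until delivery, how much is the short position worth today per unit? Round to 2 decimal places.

$3.76

Current fair forward for the remaining 4 months: F = S·e^((r − q)·T), (r − q) = 0.0726 − 0.0207 = 0.0519
F = 170.99 · e^(0.0519 × 4/12) = 170.99 × 1.017451 = 173.9739
Value of long forward = (F − K)·e^(−rT) = (173.9739 − 177.83) · e^(−0.0726·4/12)
= -3.8561 × 0.976090 = -3.76
Short position value = −(long value) = $3.76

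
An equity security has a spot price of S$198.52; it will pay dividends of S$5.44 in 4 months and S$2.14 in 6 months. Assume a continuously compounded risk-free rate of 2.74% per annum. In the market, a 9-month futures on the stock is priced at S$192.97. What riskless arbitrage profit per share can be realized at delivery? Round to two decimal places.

S$2.01 per share

PV(dividends) I = 5.44·e^(−0.0274·4/12) + 2.14·e^(−0.0274·6/12) = 7.5014
Fair futures F* = (S − I)·e^(rT) = (198.52 − 7.5014)·e^0.020550 = 191.0186 × 1.020763 = 194.9847
Market S$192.97 < fair 194.9847: forward underpriced → reverse cash-and-carry (short the stock, invest proceeds at r, pay the dividends, go long the forward).
Profit at T = |F_mkt − F*| = |192.97 − 194.9847| = S$2.01 per share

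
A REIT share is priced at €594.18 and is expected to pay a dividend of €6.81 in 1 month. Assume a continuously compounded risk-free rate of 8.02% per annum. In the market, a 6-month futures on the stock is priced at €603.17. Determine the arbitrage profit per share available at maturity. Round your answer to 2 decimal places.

€8.28 per share

PV(dividends) I = 6.81·e^(−0.0802·1/12) = 6.7646
Fair futures F* = (S − I)·e^(rT) = (594.18 − 6.7646)·e^0.040100 = 587.4154 × 1.040915 = 611.4495
Market €603.17 < fair 611.4495: forward underpriced → reverse cash-and-carry (short the stock, invest proceeds at r, pay the dividends, go long the forward).
Profit at T = |F_mkt − F*| = |603.17 − 611.4495| = €8.28 per share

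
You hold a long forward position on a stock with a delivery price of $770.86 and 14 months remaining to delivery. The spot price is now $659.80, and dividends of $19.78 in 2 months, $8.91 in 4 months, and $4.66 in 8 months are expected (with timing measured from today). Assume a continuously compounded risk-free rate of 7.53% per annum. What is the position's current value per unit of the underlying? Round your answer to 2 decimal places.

PV(remaining dividends) I = 19.78·e^(−0.0753·2/12) + 8.91·e^(−0.0753·4/12) + 4.66·e^(−0.0753·8/12) = 32.6543
Current forward F = (S − I)·e^(rT) = (659.80 − 32.6543)·e^(0.0753·14/12) = 627.1457 × 1.091824 = 684.7327
Value (long) = (F − K)·e^(−rT) = (684.7327 − 770.86) × 0.915898 = -78.8838
Value = -$78.88

-$78.88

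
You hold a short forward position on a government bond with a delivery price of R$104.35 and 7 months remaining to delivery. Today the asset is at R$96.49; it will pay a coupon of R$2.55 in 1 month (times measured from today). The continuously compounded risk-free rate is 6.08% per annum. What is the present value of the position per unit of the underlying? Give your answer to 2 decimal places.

R$6.76

PV(remaining coupons) I = 2.55·e^(−0.0608·1/12) = 2.5371
Current forward F = (S − I)·e^(rT) = (96.49 − 2.5371)·e^(0.0608·7/12) = 93.9529 × 1.036103 = 97.3449
Value (long) = (F − K)·e^(−rT) = (97.3449 − 104.35) × 0.965155 = -6.7610
Short position value = −(long value) = R$6.76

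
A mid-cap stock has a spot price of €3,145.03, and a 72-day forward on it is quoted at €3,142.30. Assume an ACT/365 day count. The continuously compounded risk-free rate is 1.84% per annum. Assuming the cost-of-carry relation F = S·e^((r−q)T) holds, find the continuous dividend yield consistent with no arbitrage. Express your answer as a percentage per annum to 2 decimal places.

From F = S·e^((r−q)T): (r − q) = ln(F/S)/T
ln(3142.30/3145.03) = ln(0.999132) = -0.000868
(r − q) = -0.000868 / (72/365) = -0.004400
q = r − ln(F/S)/T = 0.0184 + 0.004400 = 0.022800
q = 2.28%

2.28%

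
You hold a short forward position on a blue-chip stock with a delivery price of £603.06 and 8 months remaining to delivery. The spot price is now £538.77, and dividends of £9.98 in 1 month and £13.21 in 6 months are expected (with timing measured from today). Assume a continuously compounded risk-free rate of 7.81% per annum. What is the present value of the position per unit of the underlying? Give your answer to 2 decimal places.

PV(remaining dividends) I = 9.98·e^(−0.0781·1/12) + 13.21·e^(−0.0781·6/12) = 22.6193
Current forward F = (S − I)·e^(rT) = (538.77 − 22.6193)·e^(0.0781·8/12) = 516.1507 × 1.053446 = 543.7369
Value (long) = (F − K)·e^(−rT) = (543.7369 − 603.06) × 0.949266 = -56.3134
Short position value = −(long value) = £56.31

£56.31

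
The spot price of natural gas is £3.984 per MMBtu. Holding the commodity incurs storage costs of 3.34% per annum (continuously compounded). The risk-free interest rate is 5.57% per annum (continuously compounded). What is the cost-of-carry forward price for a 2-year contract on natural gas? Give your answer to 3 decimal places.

£4.761 per MMBtu

Net carry = r + u − y = 0.0557 + 0.0334 − 0.0000 = 0.0891
F = S·e^((r+u−y)T) = 3.984 · e^(0.0891 × 2) = 3.984 · e^0.178200
= 3.984 × 1.195064 = £4.761 per MMBtu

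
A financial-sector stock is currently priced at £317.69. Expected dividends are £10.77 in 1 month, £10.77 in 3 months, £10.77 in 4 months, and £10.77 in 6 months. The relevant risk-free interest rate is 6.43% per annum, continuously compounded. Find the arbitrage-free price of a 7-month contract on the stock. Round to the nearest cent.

£285.93

PV(dividends) I = 10.77·e^(−0.0643·1/12) + 10.77·e^(−0.0643·3/12) + 10.77·e^(−0.0643·4/12) + 10.77·e^(−0.0643·6/12)
I = 10.7124 + 10.5983 + 10.5416 + 10.4293 = 42.2816
F = (S − I)·e^(rT) = (317.69 − 42.2816) · e^(0.0643·7/12)
= 275.4084 · e^0.037508 = 275.4084 × 1.038220 = £285.93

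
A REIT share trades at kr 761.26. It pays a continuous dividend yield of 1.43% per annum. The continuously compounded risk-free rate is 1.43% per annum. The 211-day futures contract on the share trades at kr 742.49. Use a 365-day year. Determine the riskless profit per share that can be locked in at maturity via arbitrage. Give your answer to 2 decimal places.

Fair futures: F* = S·e^(carry·T), with carry = (r − q) = 0.0143 − 0.0143 = 0.0000
F* = 761.26 · e^(0.0000 × 211/365) = 761.26 · e^0.000000 = 761.26 × 1.000000 = kr 761.2600
Market kr 742.49 < fair kr 761.2600: forward underpriced → reverse cash-and-carry (short spot, go long the forward).
At maturity, profit = |F_mkt − F*| = |742.49 − 761.2600| = kr 18.77 per share

kr 18.77 per share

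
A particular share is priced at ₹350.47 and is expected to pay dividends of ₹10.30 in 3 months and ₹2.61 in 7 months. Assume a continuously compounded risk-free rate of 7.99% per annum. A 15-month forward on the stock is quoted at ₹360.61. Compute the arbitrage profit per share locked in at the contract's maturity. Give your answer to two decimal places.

₹12.76 per share

PV(dividends) I = 10.30·e^(−0.0799·3/12) + 2.61·e^(−0.0799·7/12) = 12.5874
Fair forward F* = (S − I)·e^(rT) = (350.47 − 12.5874)·e^0.099875 = 337.8826 × 1.105033 = 373.3714
Market ₹360.61 < fair 373.3714: forward underpriced → reverse cash-and-carry (short the stock, invest proceeds at r, pay the dividends, go long the forward).
Profit at T = |F_mkt − F*| = |360.61 − 373.3714| = ₹12.76 per share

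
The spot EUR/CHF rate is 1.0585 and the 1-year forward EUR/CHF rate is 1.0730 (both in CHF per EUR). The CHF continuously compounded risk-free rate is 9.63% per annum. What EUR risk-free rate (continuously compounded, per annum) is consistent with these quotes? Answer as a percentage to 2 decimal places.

F = S·e^((r_CHF − r_EUR)T) ⇒ r_EUR = r_CHF − ln(F/S)/T
ln(1.0730/1.0585) = 0.013606; /(1) = 0.013606
r_EUR = 0.0963 − 0.013606 = 0.082694
r_EUR = 8.27%

8.27%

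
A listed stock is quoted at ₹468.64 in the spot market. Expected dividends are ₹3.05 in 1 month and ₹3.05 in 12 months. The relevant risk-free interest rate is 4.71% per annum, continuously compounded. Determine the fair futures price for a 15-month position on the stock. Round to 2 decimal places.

PV(dividends) I = 3.05·e^(−0.0471·1/12) + 3.05·e^(−0.0471·12/12)
I = 3.0381 + 2.9097 = 5.9478
F = (S − I)·e^(rT) = (468.64 − 5.9478) · e^(0.0471·15/12)
= 462.6922 · e^0.058875 = 462.6922 × 1.060643 = ₹490.75

₹490.75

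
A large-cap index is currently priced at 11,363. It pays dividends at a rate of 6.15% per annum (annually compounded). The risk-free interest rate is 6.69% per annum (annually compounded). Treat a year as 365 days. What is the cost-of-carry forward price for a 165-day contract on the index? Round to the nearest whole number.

11,389

F = S · (1+r)^T / (1+q)^T
= 11363 × 1.029707 / 1.027347 = 11363 × 1.002297
F = 11,389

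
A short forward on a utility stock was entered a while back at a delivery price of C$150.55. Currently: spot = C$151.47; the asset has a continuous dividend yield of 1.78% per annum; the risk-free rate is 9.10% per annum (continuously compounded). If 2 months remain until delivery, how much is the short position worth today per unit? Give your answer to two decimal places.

-C$2.74

Current fair forward for the remaining 2 months: F = S·e^((r − q)·T), (r − q) = 0.0910 − 0.0178 = 0.0732
F = 151.47 · e^(0.0732 × 2/12) = 151.47 × 1.012275 = 153.3293
Value of long forward = (F − K)·e^(−rT) = (153.3293 − 150.55) · e^(−0.0910·2/12)
= 2.7793 × 0.984948 = 2.74
Short position value = −(long value) = -C$2.74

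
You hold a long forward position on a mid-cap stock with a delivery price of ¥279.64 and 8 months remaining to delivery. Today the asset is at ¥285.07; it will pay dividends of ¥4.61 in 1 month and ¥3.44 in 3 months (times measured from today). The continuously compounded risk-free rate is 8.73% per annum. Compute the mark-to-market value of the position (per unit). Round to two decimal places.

¥13.30

PV(remaining dividends) I = 4.61·e^(−0.0873·1/12) + 3.44·e^(−0.0873·3/12) = 7.9423
Current forward F = (S − I)·e^(rT) = (285.07 − 7.9423)·e^(0.0873·8/12) = 277.1277 × 1.059927 = 293.7351
Value (long) = (F − K)·e^(−rT) = (293.7351 − 279.64) × 0.943461 = 13.2982
Value = ¥13.30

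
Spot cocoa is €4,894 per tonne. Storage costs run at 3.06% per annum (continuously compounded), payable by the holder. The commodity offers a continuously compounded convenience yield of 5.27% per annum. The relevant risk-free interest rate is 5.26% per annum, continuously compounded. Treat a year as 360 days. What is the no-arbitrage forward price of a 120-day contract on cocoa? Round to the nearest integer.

€4,944 per tonne

Net carry = r + u − y = 0.0526 + 0.0306 − 0.0527 = 0.0305
F = S·e^((r+u−y)T) = 4894 · e^(0.0305 × 120/360) = 4894 · e^0.010167
= 4894 × 1.010219 = €4,944 per tonne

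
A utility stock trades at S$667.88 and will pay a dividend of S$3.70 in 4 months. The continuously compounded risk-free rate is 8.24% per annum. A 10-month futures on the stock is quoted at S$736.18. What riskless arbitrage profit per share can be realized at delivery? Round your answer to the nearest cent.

S$24.68 per share

PV(dividends) I = 3.70·e^(−0.0824·4/12) = 3.5998
Fair futures F* = (S − I)·e^(rT) = (667.88 − 3.5998)·e^0.068667 = 664.2802 × 1.071079 = 711.4966
Market S$736.18 > fair 711.4966: forward overpriced → cash-and-carry (borrow at r, buy the stock and collect the dividends, short the forward).
Profit at T = |F_mkt − F*| = |736.18 − 711.4966| = S$24.68 per share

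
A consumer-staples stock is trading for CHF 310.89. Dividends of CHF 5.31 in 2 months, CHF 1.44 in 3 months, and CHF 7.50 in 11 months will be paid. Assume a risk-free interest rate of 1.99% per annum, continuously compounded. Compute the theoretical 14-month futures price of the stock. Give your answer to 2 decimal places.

CHF 303.77

PV(dividends) I = 5.31·e^(−0.0199·2/12) + 1.44·e^(−0.0199·3/12) + 7.50·e^(−0.0199·11/12)
I = 5.2924 + 1.4329 + 7.3644 = 14.0897
F = (S − I)·e^(rT) = (310.89 − 14.0897) · e^(0.0199·14/12)
= 296.8003 · e^0.023217 = 296.8003 × 1.023489 = CHF 303.77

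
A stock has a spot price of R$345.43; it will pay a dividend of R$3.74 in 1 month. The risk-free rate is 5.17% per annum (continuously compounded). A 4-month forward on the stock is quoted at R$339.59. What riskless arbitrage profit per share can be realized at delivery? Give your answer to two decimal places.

R$8.06 per share

PV(dividends) I = 3.74·e^(−0.0517·1/12) = 3.7239
Fair forward F* = (S − I)·e^(rT) = (345.43 − 3.7239)·e^0.017233 = 341.7061 × 1.017382 = 347.6456
Market R$339.59 < fair 347.6456: forward underpriced → reverse cash-and-carry (short the stock, invest proceeds at r, pay the dividends, go long the forward).
Profit at T = |F_mkt − F*| = |339.59 − 347.6456| = R$8.06 per share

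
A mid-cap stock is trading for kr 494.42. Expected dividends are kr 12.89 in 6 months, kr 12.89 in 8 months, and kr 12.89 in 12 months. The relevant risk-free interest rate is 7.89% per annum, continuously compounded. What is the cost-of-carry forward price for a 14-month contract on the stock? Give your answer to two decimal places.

kr 502.04

PV(dividends) I = 12.89·e^(−0.0789·6/12) + 12.89·e^(−0.0789·8/12) + 12.89·e^(−0.0789·12/12)
I = 12.3914 + 12.2295 + 11.9121 = 36.5330
F = (S − I)·e^(rT) = (494.42 − 36.5330) · e^(0.0789·14/12)
= 457.8870 · e^0.092050 = 457.8870 × 1.096420 = kr 502.04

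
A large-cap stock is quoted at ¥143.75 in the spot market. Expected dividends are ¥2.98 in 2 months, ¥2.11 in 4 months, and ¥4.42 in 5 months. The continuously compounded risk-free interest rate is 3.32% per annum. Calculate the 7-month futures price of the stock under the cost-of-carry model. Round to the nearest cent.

PV(dividends) I = 2.98·e^(−0.0332·2/12) + 2.11·e^(−0.0332·4/12) + 4.42·e^(−0.0332·5/12)
I = 2.9636 + 2.0868 + 4.3593 = 9.4097
F = (S − I)·e^(rT) = (143.75 − 9.4097) · e^(0.0332·7/12)
= 134.3403 · e^0.019367 = 134.3403 × 1.019556 = ¥136.97

¥136.97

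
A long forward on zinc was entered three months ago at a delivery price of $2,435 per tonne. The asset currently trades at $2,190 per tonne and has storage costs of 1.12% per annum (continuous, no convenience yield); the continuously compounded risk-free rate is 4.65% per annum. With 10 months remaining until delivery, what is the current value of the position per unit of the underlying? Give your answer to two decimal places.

-$131.91 per tonne

Current fair forward for the remaining 10 months: F = S·e^((r + u)·T), (r + u) = 0.0465 + 0.0112 = 0.0577
F = 2190 · e^(0.0577 × 10/12) = 2190 × 1.04925809 = 2297.8752
Value of long forward = (F − K)·e^(−rT) = (2297.8752 − 2435) · e^(−0.0465·10/12)
= -137.1248 × 0.96199118 = -131.91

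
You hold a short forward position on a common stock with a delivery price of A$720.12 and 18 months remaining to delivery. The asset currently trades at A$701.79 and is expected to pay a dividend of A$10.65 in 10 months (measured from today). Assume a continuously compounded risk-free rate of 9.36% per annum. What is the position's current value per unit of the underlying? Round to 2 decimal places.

PV(remaining dividends) I = 10.65·e^(−0.0936·10/12) = 9.8509
Current forward F = (S − I)·e^(rT) = (701.79 − 9.8509)·e^(0.0936·18/12) = 691.9391 × 1.150734 = 796.2378
Value (long) = (F − K)·e^(−rT) = (796.2378 − 720.12) × 0.869011 = 66.1472
Short position value = −(long value) = -A$66.15

-A$66.15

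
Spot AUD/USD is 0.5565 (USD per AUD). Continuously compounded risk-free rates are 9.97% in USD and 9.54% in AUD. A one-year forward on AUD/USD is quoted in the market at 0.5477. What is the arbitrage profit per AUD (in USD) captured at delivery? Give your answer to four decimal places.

0.0112 per AUD (in USD)

Fair forward: F* = S·e^(carry·T), with carry = (r_USD − r_AUD) = 0.0997 − 0.0954 = 0.0043
F* = 0.5565 · e^(0.0043 × 12/12) = 0.5565 · e^0.004300 = 0.5565 × 1.004309 = 0.5589
Market 0.5477 < fair 0.5589: forward underpriced → reverse cash-and-carry (short spot, go long the forward).
At maturity, profit = |F_mkt − F*| = |0.5477 − 0.5589| = 0.0112 per AUD (in USD)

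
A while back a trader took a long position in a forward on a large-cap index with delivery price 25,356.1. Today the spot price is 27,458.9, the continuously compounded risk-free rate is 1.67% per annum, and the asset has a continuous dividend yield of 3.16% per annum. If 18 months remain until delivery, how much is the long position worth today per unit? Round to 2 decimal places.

1458.89

Current fair forward for the remaining 18 months: F = S·e^((r − q)·T), (r − q) = 0.0167 − 0.0316 = -0.0149
F = 27458.9 · e^(-0.0149 × 18/12) = 27458.9 × 0.97789791 = 26852.0009
Value of long forward = (F − K)·e^(−rT) = (26852.0009 − 25356.1) · e^(−0.0167·18/12)
= 1495.9009 × 0.97526115 = 1458.89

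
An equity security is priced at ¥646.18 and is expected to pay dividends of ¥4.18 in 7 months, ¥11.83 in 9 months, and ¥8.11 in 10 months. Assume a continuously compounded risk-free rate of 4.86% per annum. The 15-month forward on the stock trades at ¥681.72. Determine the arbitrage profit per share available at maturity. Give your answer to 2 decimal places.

PV(dividends) I = 4.18·e^(−0.0486·7/12) + 11.83·e^(−0.0486·9/12) + 8.11·e^(−0.0486·10/12) = 23.2578
Fair forward F* = (S − I)·e^(rT) = (646.18 − 23.2578)·e^0.060750 = 622.9222 × 1.062633 = 661.9377
Market ¥681.72 > fair 661.9377: forward overpriced → cash-and-carry (borrow at r, buy the stock and collect the dividends, short the forward).
Profit at T = |F_mkt − F*| = |681.72 − 661.9377| = ¥19.78 per share

¥19.78 per share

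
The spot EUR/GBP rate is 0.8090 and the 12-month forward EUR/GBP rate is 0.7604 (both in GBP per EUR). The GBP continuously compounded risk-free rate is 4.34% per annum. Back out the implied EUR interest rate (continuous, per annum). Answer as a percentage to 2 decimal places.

F = S·e^((r_GBP − r_EUR)T) ⇒ r_EUR = r_GBP − ln(F/S)/T
ln(0.7604/0.8090) = -0.061954; /(12/12) = -0.061954
r_EUR = 0.0434 + 0.061954 = 0.105354
r_EUR = 10.54%

10.54%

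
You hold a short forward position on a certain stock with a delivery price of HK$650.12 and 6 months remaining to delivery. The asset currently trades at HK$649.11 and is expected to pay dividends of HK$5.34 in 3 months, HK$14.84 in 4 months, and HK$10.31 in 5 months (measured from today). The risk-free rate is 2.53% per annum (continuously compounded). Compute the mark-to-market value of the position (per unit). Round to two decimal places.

PV(remaining dividends) I = 5.34·e^(−0.0253·3/12) + 14.84·e^(−0.0253·4/12) + 10.31·e^(−0.0253·5/12) = 30.2236
Current forward F = (S − I)·e^(rT) = (649.11 − 30.2236)·e^(0.0253·6/12) = 618.8864 × 1.012730 = 626.7648
Value (long) = (F − K)·e^(−rT) = (626.7648 − 650.12) × 0.987430 = -23.0616
Short position value = −(long value) = HK$23.06

HK$23.06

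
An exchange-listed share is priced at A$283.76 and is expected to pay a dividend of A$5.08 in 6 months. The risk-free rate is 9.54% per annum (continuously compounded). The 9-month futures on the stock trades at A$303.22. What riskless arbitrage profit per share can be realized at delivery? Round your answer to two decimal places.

PV(dividends) I = 5.08·e^(−0.0954·6/12) = 4.8434
Fair futures F* = (S − I)·e^(rT) = (283.76 − 4.8434)·e^0.071550 = 278.9166 × 1.074172 = 299.6044
Market A$303.22 > fair 299.6044: forward overpriced → cash-and-carry (borrow at r, buy the stock and collect the dividends, short the forward).
Profit at T = |F_mkt − F*| = |303.22 − 299.6044| = A$3.62 per share

A$3.62 per share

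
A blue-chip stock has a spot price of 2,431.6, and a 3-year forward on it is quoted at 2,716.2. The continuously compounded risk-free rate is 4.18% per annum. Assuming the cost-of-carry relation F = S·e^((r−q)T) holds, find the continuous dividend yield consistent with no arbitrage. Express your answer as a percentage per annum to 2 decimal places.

From F = S·e^((r−q)T): (r − q) = ln(F/S)/T
ln(2716.2/2431.6) = ln(1.117042) = 0.110684
(r − q) = 0.110684 / (3) = 0.036895
q = r − ln(F/S)/T = 0.0418 − 0.036895 = 0.004905
q = 0.49%

0.49%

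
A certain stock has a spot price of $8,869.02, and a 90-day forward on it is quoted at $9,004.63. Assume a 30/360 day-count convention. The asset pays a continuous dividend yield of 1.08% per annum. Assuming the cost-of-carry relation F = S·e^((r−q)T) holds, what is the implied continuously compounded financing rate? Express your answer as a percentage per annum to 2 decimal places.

From F = S·e^((r−q)T): (r − q) = ln(F/S)/T
ln(9004.63/8869.02) = ln(1.015290) = 0.015174
(r − q) = 0.015174 / (90/360) = 0.060696
r = ln(F/S)/T + q = 0.060696 + 0.0108 = 0.071496
r = 7.15%

7.15%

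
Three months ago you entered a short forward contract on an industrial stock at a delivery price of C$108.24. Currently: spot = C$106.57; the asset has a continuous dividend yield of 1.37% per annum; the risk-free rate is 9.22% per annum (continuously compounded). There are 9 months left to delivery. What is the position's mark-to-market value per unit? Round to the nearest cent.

Current fair forward for the remaining 9 months: F = S·e^((r − q)·T), (r − q) = 0.0922 − 0.0137 = 0.0785
F = 106.57 · e^(0.0785 × 9/12) = 106.57 × 1.060643 = 113.0327
Value of long forward = (F − K)·e^(−rT) = (113.0327 − 108.24) · e^(−0.0922·9/12)
= 4.7927 × 0.933187 = 4.47
Short position value = −(long value) = -C$4.47

-C$4.47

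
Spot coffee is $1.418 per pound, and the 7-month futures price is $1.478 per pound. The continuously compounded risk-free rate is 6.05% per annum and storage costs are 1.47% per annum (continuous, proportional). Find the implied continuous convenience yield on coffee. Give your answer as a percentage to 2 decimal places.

F = S·e^((r+u−y)T) ⇒ (r+u−y) = ln(F/S)/T
ln(1.478/1.418) = 0.041442; /T ⇒ 0.071043
y = r + u − ln(F/S)/T = 0.0605 + 0.0147 − 0.071043 = 0.004157
y = 0.42%

0.42%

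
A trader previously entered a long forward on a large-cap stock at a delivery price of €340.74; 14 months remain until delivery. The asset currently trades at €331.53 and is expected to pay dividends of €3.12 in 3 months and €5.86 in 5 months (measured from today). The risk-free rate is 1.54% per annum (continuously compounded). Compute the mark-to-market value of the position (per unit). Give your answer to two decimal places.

-€12.07

PV(remaining dividends) I = 3.12·e^(−0.0154·3/12) + 5.86·e^(−0.0154·5/12) = 8.9305
Current forward F = (S − I)·e^(rT) = (331.53 − 8.9305)·e^(0.0154·14/12) = 322.5995 × 1.018129 = 328.4479
Value (long) = (F − K)·e^(−rT) = (328.4479 − 340.74) × 0.982194 = -12.0732
Value = -€12.07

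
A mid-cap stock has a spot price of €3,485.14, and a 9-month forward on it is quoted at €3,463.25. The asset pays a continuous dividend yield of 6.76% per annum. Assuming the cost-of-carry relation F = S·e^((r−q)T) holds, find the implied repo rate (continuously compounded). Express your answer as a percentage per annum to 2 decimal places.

5.92%

From F = S·e^((r−q)T): (r − q) = ln(F/S)/T
ln(3463.25/3485.14) = ln(0.993719) = -0.006301
(r − q) = -0.006301 / (9/12) = -0.008401
r = ln(F/S)/T + q = -0.008401 + 0.0676 = 0.059199
r = 5.92%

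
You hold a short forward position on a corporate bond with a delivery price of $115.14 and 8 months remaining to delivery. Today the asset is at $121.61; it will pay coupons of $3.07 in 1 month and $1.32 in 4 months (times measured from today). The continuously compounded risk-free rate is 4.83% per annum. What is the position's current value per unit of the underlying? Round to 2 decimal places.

PV(remaining coupons) I = 3.07·e^(−0.0483·1/12) + 1.32·e^(−0.0483·4/12) = 4.3566
Current forward F = (S − I)·e^(rT) = (121.61 − 4.3566)·e^(0.0483·8/12) = 117.2534 × 1.032724 = 121.0904
Value (long) = (F − K)·e^(−rT) = (121.0904 − 115.14) × 0.968313 = 5.7618
Short position value = −(long value) = -$5.76

-$5.76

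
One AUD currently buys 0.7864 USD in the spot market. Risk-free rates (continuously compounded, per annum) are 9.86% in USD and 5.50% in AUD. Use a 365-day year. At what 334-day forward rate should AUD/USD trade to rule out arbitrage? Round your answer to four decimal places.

0.8184

F = S·e^((r_USD − r_AUD)T) = 0.7864 · e^((0.0986 − 0.0550) × 334/365)
= 0.7864 · e^0.039897 = 0.7864 × 1.040704
F = 0.8184 USD per AUD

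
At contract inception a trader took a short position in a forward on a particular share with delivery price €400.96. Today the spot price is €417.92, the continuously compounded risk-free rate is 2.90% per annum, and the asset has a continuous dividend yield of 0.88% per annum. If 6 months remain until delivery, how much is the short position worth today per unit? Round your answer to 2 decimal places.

Current fair forward for the remaining 6 months: F = S·e^((r − q)·T), (r − q) = 0.0290 − 0.0088 = 0.0202
F = 417.92 · e^(0.0202 × 6/12) = 417.92 × 1.010151 = 422.1623
Value of long forward = (F − K)·e^(−rT) = (422.1623 − 400.96) · e^(−0.0290·6/12)
= 21.2023 × 0.985605 = 20.90
Short position value = −(long value) = -€20.90

-€20.90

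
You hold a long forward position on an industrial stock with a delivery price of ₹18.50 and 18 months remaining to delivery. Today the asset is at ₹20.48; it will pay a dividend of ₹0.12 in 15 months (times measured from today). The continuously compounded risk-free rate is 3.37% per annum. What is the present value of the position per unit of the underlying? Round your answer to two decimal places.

PV(remaining dividends) I = 0.12·e^(−0.0337·15/12) = 0.1150
Current forward F = (S − I)·e^(rT) = (20.48 − 0.1150)·e^(0.0337·18/12) = 20.3650 × 1.051849 = 21.4209
Value (long) = (F − K)·e^(−rT) = (21.4209 − 18.50) × 0.950706 = 2.7769
Value = ₹2.78

₹2.78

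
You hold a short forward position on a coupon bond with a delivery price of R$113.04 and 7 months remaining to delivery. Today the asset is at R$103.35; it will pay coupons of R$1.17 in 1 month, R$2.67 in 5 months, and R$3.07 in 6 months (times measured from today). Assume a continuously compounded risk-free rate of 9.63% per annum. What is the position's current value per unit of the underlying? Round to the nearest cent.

R$10.17

PV(remaining coupons) I = 1.17·e^(−0.0963·1/12) + 2.67·e^(−0.0963·5/12) + 3.07·e^(−0.0963·6/12) = 6.6513
Current forward F = (S − I)·e^(rT) = (103.35 − 6.6513)·e^(0.0963·7/12) = 96.6987 × 1.057783 = 102.2862
Value (long) = (F − K)·e^(−rT) = (102.2862 − 113.04) × 0.945374 = -10.1664
Short position value = −(long value) = R$10.17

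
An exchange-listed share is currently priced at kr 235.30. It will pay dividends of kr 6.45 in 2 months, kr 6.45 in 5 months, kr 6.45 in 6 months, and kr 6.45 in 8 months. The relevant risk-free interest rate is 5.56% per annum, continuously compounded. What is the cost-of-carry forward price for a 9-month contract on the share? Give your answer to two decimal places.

kr 219.07

PV(dividends) I = 6.45·e^(−0.0556·2/12) + 6.45·e^(−0.0556·5/12) + 6.45·e^(−0.0556·6/12) + 6.45·e^(−0.0556·8/12)
I = 6.3905 + 6.3023 + 6.2732 + 6.2153 = 25.1813
F = (S − I)·e^(rT) = (235.30 − 25.1813) · e^(0.0556·9/12)
= 210.1187 · e^0.041700 = 210.1187 × 1.042582 = kr 219.07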